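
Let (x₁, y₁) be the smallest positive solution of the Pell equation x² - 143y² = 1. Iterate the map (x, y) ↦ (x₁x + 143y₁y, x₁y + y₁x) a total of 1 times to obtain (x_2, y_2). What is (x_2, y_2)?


Step 1: Find the fundamental solution (x₁, y₁) of x² - 143y² = 1.
  Expand √143 as a continued fraction. a₀ = ⌊√143⌋ = 11; iterate m_{k+1} = d_k·a_k − m_k, d_{k+1} = (143 − m_{k+1}²)/d_k, a_{k+1} = ⌊(a₀ + m_{k+1})/d_{k+1}⌋ (starting m₀ = 0, d₀ = 1), with convergents p_k = a_k·p_{k-1} + p_{k-2}, q_k = a_k·q_{k-1} + q_{k-2} (p₋₁ = 1, q₋₁ = 0):
  k = 0: a₀ = 11; p₀/q₀ = 11/1; p₀² − 143·q₀² = 121 − 143 = -22.
  k = 1: m = 11, d = 22, a = ⌊(11 + 11)/22⌋ = 1; p/q = (1·11 + 1)/(1·1 + 0) = 12/1; p² − 143·q² = 144 − 143 = 1.
  The first convergent with p² − 143·q² = 1 gives the fundamental solution (x₁, y₁) = (12, 1).
Step 2: Apply the recurrence (x_{n+1}, y_{n+1}) = (x₁x_n + 143y₁y_n, x₁y_n + y₁x_n) repeatedly.
  From (x_1, y_1) = (12, 1): x_2 = 12·12 + 143·1·1 = 287; y_2 = 12·1 + 1·12 = 24.
Step 3: Verify x_2² - 143·y_2² = 82369 - 82368 = 1 (should be 1). ✓

(x_1, y_1) = (12, 1); (x_2, y_2) = (287, 24).


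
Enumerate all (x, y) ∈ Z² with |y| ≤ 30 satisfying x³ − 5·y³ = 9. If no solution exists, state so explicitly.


The equation is x³ - 5y³ = 9. For fixed y, x³ = 5·y³ + 9, so a solution requires the RHS to be a perfect cube.
Strategy: iterate y from -30 to 30, compute RHS = 5·y³ + 9, and check whether it is a (positive or negative) perfect cube.
Check small values of y:
  y = 0: RHS = 9 is not a perfect cube.
  y = 1: RHS = 14 is not a perfect cube.
  y = -1: RHS = 4 is not a perfect cube.
  y = 2: RHS = 49 is not a perfect cube.
  y = -2: RHS = -31 is not a perfect cube.
  y = 3: RHS = 144 is not a perfect cube.
  y = -3: RHS = -126 is not a perfect cube.
Continuing the search up to |y| = 30 finds no solutions either.
No (x, y) in the scanned range satisfies the equation.

No integer solutions with |y| ≤ 30.


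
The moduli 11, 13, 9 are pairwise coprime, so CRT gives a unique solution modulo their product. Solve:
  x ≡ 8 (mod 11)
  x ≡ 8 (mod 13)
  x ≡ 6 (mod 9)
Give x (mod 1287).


Moduli 11, 13, 9 are pairwise coprime; by CRT there is a unique solution modulo M = 11 · 13 · 9 = 1287.
Solve pairwise, accumulating the modulus:
  Start with x ≡ 8 (mod 11).
  Combine with x ≡ 8 (mod 13): since gcd(11, 13) = 1, we get a unique residue mod 143.
    Write x = 8 + 11·t and substitute into x ≡ 8 (mod 13): 11·t ≡ 8 − 8 = 0 (mod 13).
    The inverse of 11 mod 13 is 6 (since 11·6 = 66 = 5·13 + 1), so t ≡ 6·0 = 0 ≡ 0 (mod 13).
    Then x = 8 + 11·0 = 8, valid modulo lcm(11, 13) = 143: x ≡ 8 (mod 143).
  Combine with x ≡ 6 (mod 9): since gcd(143, 9) = 1, we get a unique residue mod 1287.
    Write x = 8 + 143·t and substitute into x ≡ 6 (mod 9): 143·t ≡ 6 − 8 = -2 (mod 9).
    Reduce coefficients mod 9: 8·t ≡ 7 (mod 9).
    The inverse of 8 mod 9 is 8 (since 8·8 = 64 = 7·9 + 1), so t ≡ 8·7 = 56 ≡ 2 (mod 9).
    Then x = 8 + 143·2 = 294, valid modulo lcm(143, 9) = 1287: x ≡ 294 (mod 1287).
Verify: 294 mod 11 = 8 ✓, 294 mod 13 = 8 ✓, 294 mod 9 = 6 ✓.

x ≡ 294 (mod 1287).


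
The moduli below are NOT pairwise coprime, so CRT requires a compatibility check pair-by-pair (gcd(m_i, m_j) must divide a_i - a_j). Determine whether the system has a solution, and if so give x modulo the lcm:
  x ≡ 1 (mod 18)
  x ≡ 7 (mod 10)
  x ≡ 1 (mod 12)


Moduli 18, 10, 12 are not pairwise coprime, so CRT works modulo lcm(m_i) when all pairwise compatibility conditions hold.
Pairwise compatibility: gcd(m_i, m_j) must divide a_i - a_j for every pair.
Merge one congruence at a time:
  Start: x ≡ 1 (mod 18).
  Combine with x ≡ 7 (mod 10): gcd(18, 10) = 2; 7 - 1 = 6, which IS divisible by 2, so compatible.
    Write x = 1 + 18·t and substitute into x ≡ 7 (mod 10): 18·t ≡ 7 − 1 = 6 (mod 10).
    Divide the congruence (and modulus) by g = 2: 9·t ≡ 3 (mod 5).
    Reduce coefficients mod 5: 4·t ≡ 3 (mod 5).
    The inverse of 4 mod 5 is 4 (since 4·4 = 16 = 3·5 + 1), so t ≡ 4·3 = 12 ≡ 2 (mod 5).
    Then x = 1 + 18·2 = 37, valid modulo lcm(18, 10) = 90: x ≡ 37 (mod 90).
  Combine with x ≡ 1 (mod 12): gcd(90, 12) = 6; 1 - 37 = -36, which IS divisible by 6, so compatible.
    Write x = 37 + 90·t and substitute into x ≡ 1 (mod 12): 90·t ≡ 1 − 37 = -36 (mod 12).
    Divide the congruence (and modulus) by g = 6: 15·t ≡ -6 (mod 2).
    Reduce coefficients mod 2: 1·t ≡ 0 (mod 2).
    So t ≡ 0 (mod 2).
    Then x = 37 + 90·0 = 37, valid modulo lcm(90, 12) = 180: x ≡ 37 (mod 180).
Verify: 37 mod 18 = 1, 37 mod 10 = 7, 37 mod 12 = 1.

x ≡ 37 (mod 180).


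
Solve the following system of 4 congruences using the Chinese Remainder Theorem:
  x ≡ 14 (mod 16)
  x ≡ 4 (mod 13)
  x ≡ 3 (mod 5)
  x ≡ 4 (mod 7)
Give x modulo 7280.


Product of moduli M = 16 · 13 · 5 · 7 = 7280.
Merge one congruence at a time:
  Start: x ≡ 14 (mod 16).
  Combine with x ≡ 4 (mod 13); new modulus lcm = 208.
    Write x = 14 + 16·t and substitute into x ≡ 4 (mod 13): 16·t ≡ 4 − 14 = -10 (mod 13).
    Reduce coefficients mod 13: 3·t ≡ 3 (mod 13).
    The inverse of 3 mod 13 is 9 (since 3·9 = 27 = 2·13 + 1), so t ≡ 9·3 = 27 ≡ 1 (mod 13).
    Then x = 14 + 16·1 = 30, valid modulo lcm(16, 13) = 208: x ≡ 30 (mod 208).
  Combine with x ≡ 3 (mod 5); new modulus lcm = 1040.
    Write x = 30 + 208·t and substitute into x ≡ 3 (mod 5): 208·t ≡ 3 − 30 = -27 (mod 5).
    Reduce coefficients mod 5: 3·t ≡ 3 (mod 5).
    The inverse of 3 mod 5 is 2 (since 3·2 = 6 = 1·5 + 1), so t ≡ 2·3 = 6 ≡ 1 (mod 5).
    Then x = 30 + 208·1 = 238, valid modulo lcm(208, 5) = 1040: x ≡ 238 (mod 1040).
  Combine with x ≡ 4 (mod 7); new modulus lcm = 7280.
    Write x = 238 + 1040·t and substitute into x ≡ 4 (mod 7): 1040·t ≡ 4 − 238 = -234 (mod 7).
    Reduce coefficients mod 7: 4·t ≡ 4 (mod 7).
    The inverse of 4 mod 7 is 2 (since 4·2 = 8 = 1·7 + 1), so t ≡ 2·4 = 8 ≡ 1 (mod 7).
    Then x = 238 + 1040·1 = 1278, valid modulo lcm(1040, 7) = 7280: x ≡ 1278 (mod 7280).
Verify against each original: 1278 mod 16 = 14, 1278 mod 13 = 4, 1278 mod 5 = 3, 1278 mod 7 = 4.

x ≡ 1278 (mod 7280).


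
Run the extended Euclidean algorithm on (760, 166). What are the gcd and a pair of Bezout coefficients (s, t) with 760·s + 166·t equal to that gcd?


Euclidean algorithm on (760, 166) — divide until remainder is 0:
  760 = 4 · 166 + 96
  166 = 1 · 96 + 70
  96 = 1 · 70 + 26
  70 = 2 · 26 + 18
  26 = 1 · 18 + 8
  18 = 2 · 8 + 2
  8 = 4 · 2 + 0
gcd(760, 166) = 2.
Track Bezout coefficients alongside the remainders: start with r₀ = 760 = a·1 + b·0 (s = 1, t = 0) and r₁ = 166 = a·0 + b·1 (s = 0, t = 1); each new remainder r_{k+1} = r_{k-1} − q_k·r_k inherits s_{k+1} = s_{k-1} − q_k·s_k, t_{k+1} = t_{k-1} − q_k·t_k, so r_k = a·s_k + b·t_k at every step:
  q = 4: r = 96, s = 1 − 4·0 = 1, t = 0 − 4·1 = -4  (check: 760·1 + 166·(-4) = 96)
  q = 1: r = 70, s = 0 − 1·1 = -1, t = 1 − 1·(-4) = 5  (check: 760·(-1) + 166·5 = 70)
  q = 1: r = 26, s = 1 − 1·(-1) = 2, t = -4 − 1·5 = -9  (check: 760·2 + 166·(-9) = 26)
  q = 2: r = 18, s = -1 − 2·2 = -5, t = 5 − 2·(-9) = 23  (check: 760·(-5) + 166·23 = 18)
  q = 1: r = 8, s = 2 − 1·(-5) = 7, t = -9 − 1·23 = -32  (check: 760·7 + 166·(-32) = 8)
  q = 2: r = 2, s = -5 − 2·7 = -19, t = 23 − 2·(-32) = 87  (check: 760·(-19) + 166·87 = 2)
The row with r = 2 (the gcd) gives the Bezout coefficients s = -19, t = 87.
Result: 760 · (-19) + 166 · (87) = 2.

gcd(760, 166) = 2; s = -19, t = 87 (check: 760·(-19) + 166·87 = 2).


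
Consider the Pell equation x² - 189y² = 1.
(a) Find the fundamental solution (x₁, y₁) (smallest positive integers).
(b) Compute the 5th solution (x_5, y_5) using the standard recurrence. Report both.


Step 1: Find the fundamental solution (x₁, y₁) of x² - 189y² = 1.
  Expand √189 as a continued fraction. a₀ = ⌊√189⌋ = 13; iterate m_{k+1} = d_k·a_k − m_k, d_{k+1} = (189 − m_{k+1}²)/d_k, a_{k+1} = ⌊(a₀ + m_{k+1})/d_{k+1}⌋ (starting m₀ = 0, d₀ = 1), with convergents p_k = a_k·p_{k-1} + p_{k-2}, q_k = a_k·q_{k-1} + q_{k-2} (p₋₁ = 1, q₋₁ = 0):
  k = 0: a₀ = 13; p₀/q₀ = 13/1; p₀² − 189·q₀² = 169 − 189 = -20.
  k = 1: m = 13, d = 20, a = ⌊(13 + 13)/20⌋ = 1; p/q = (1·13 + 1)/(1·1 + 0) = 14/1; p² − 189·q² = 196 − 189 = 7.
  k = 2: m = 7, d = 7, a = ⌊(13 + 7)/7⌋ = 2; p/q = (2·14 + 13)/(2·1 + 1) = 41/3; p² − 189·q² = 1681 − 1701 = -20.
  k = 3: m = 7, d = 20, a = ⌊(13 + 7)/20⌋ = 1; p/q = (1·41 + 14)/(1·3 + 1) = 55/4; p² − 189·q² = 3025 − 3024 = 1.
  The first convergent with p² − 189·q² = 1 gives the fundamental solution (x₁, y₁) = (55, 4).
Step 2: Apply the recurrence (x_{n+1}, y_{n+1}) = (x₁x_n + 189y₁y_n, x₁y_n + y₁x_n) repeatedly.
  From (x_1, y_1) = (55, 4): x_2 = 55·55 + 189·4·4 = 6049; y_2 = 55·4 + 4·55 = 440.
  From (x_2, y_2) = (6049, 440): x_3 = 55·6049 + 189·4·440 = 665335; y_3 = 55·440 + 4·6049 = 48396.
  From (x_3, y_3) = (665335, 48396): x_4 = 55·665335 + 189·4·48396 = 73180801; y_4 = 55·48396 + 4·665335 = 5323120.
  From (x_4, y_4) = (73180801, 5323120): x_5 = 55·73180801 + 189·4·5323120 = 8049222775; y_5 = 55·5323120 + 4·73180801 = 585494804.
Step 3: Verify x_5² - 189·y_5² = 64789987281578700625 - 64789987281578700624 = 1 (should be 1). ✓

(x_1, y_1) = (55, 4); (x_5, y_5) = (8049222775, 585494804).


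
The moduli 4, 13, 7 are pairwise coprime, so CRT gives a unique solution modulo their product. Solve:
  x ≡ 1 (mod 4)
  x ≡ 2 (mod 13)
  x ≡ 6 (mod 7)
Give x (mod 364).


Moduli 4, 13, 7 are pairwise coprime; by CRT there is a unique solution modulo M = 4 · 13 · 7 = 364.
Solve pairwise, accumulating the modulus:
  Start with x ≡ 1 (mod 4).
  Combine with x ≡ 2 (mod 13): since gcd(4, 13) = 1, we get a unique residue mod 52.
    Write x = 1 + 4·t and substitute into x ≡ 2 (mod 13): 4·t ≡ 2 − 1 = 1 (mod 13).
    The inverse of 4 mod 13 is 10 (since 4·10 = 40 = 3·13 + 1), so t ≡ 10·1 = 10 ≡ 10 (mod 13).
    Then x = 1 + 4·10 = 41, valid modulo lcm(4, 13) = 52: x ≡ 41 (mod 52).
  Combine with x ≡ 6 (mod 7): since gcd(52, 7) = 1, we get a unique residue mod 364.
    Write x = 41 + 52·t and substitute into x ≡ 6 (mod 7): 52·t ≡ 6 − 41 = -35 (mod 7).
    Reduce coefficients mod 7: 3·t ≡ 0 (mod 7).
    The inverse of 3 mod 7 is 5 (since 3·5 = 15 = 2·7 + 1), so t ≡ 5·0 = 0 ≡ 0 (mod 7).
    Then x = 41 + 52·0 = 41, valid modulo lcm(52, 7) = 364: x ≡ 41 (mod 364).
Verify: 41 mod 4 = 1 ✓, 41 mod 13 = 2 ✓, 41 mod 7 = 6 ✓.

x ≡ 41 (mod 364).


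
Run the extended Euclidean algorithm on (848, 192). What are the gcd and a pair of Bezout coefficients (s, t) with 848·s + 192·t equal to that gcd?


Euclidean algorithm on (848, 192) — divide until remainder is 0:
  848 = 4 · 192 + 80
  192 = 2 · 80 + 32
  80 = 2 · 32 + 16
  32 = 2 · 16 + 0
gcd(848, 192) = 16.
Track Bezout coefficients alongside the remainders: start with r₀ = 848 = a·1 + b·0 (s = 1, t = 0) and r₁ = 192 = a·0 + b·1 (s = 0, t = 1); each new remainder r_{k+1} = r_{k-1} − q_k·r_k inherits s_{k+1} = s_{k-1} − q_k·s_k, t_{k+1} = t_{k-1} − q_k·t_k, so r_k = a·s_k + b·t_k at every step:
  q = 4: r = 80, s = 1 − 4·0 = 1, t = 0 − 4·1 = -4  (check: 848·1 + 192·(-4) = 80)
  q = 2: r = 32, s = 0 − 2·1 = -2, t = 1 − 2·(-4) = 9  (check: 848·(-2) + 192·9 = 32)
  q = 2: r = 16, s = 1 − 2·(-2) = 5, t = -4 − 2·9 = -22  (check: 848·5 + 192·(-22) = 16)
The row with r = 16 (the gcd) gives the Bezout coefficients s = 5, t = -22.
Result: 848 · (5) + 192 · (-22) = 16.

gcd(848, 192) = 16; s = 5, t = -22 (check: 848·5 + 192·(-22) = 16).


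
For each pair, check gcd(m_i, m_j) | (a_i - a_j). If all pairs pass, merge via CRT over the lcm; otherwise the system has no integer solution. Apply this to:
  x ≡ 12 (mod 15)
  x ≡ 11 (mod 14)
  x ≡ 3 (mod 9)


Moduli 15, 14, 9 are not pairwise coprime, so CRT works modulo lcm(m_i) when all pairwise compatibility conditions hold.
Pairwise compatibility: gcd(m_i, m_j) must divide a_i - a_j for every pair.
Merge one congruence at a time:
  Start: x ≡ 12 (mod 15).
  Combine with x ≡ 11 (mod 14): gcd(15, 14) = 1; 11 - 12 = -1, which IS divisible by 1, so compatible.
    Write x = 12 + 15·t and substitute into x ≡ 11 (mod 14): 15·t ≡ 11 − 12 = -1 (mod 14).
    Reduce coefficients mod 14: 1·t ≡ 13 (mod 14).
    So t ≡ 13 (mod 14).
    Then x = 12 + 15·13 = 207, valid modulo lcm(15, 14) = 210: x ≡ 207 (mod 210).
  Combine with x ≡ 3 (mod 9): gcd(210, 9) = 3; 3 - 207 = -204, which IS divisible by 3, so compatible.
    Write x = 207 + 210·t and substitute into x ≡ 3 (mod 9): 210·t ≡ 3 − 207 = -204 (mod 9).
    Divide the congruence (and modulus) by g = 3: 70·t ≡ -68 (mod 3).
    Reduce coefficients mod 3: 1·t ≡ 1 (mod 3).
    So t ≡ 1 (mod 3).
    Then x = 207 + 210·1 = 417, valid modulo lcm(210, 9) = 630: x ≡ 417 (mod 630).
Verify: 417 mod 15 = 12, 417 mod 14 = 11, 417 mod 9 = 3.

x ≡ 417 (mod 630).


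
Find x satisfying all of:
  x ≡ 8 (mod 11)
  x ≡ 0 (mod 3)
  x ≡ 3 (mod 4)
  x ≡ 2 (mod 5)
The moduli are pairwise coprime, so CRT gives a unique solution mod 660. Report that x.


Product of moduli M = 11 · 3 · 4 · 5 = 660.
Merge one congruence at a time:
  Start: x ≡ 8 (mod 11).
  Combine with x ≡ 0 (mod 3); new modulus lcm = 33.
    Write x = 8 + 11·t and substitute into x ≡ 0 (mod 3): 11·t ≡ 0 − 8 = -8 (mod 3).
    Reduce coefficients mod 3: 2·t ≡ 1 (mod 3).
    The inverse of 2 mod 3 is 2 (since 2·2 = 4 = 1·3 + 1), so t ≡ 2·1 = 2 ≡ 2 (mod 3).
    Then x = 8 + 11·2 = 30, valid modulo lcm(11, 3) = 33: x ≡ 30 (mod 33).
  Combine with x ≡ 3 (mod 4); new modulus lcm = 132.
    Write x = 30 + 33·t and substitute into x ≡ 3 (mod 4): 33·t ≡ 3 − 30 = -27 (mod 4).
    Reduce coefficients mod 4: 1·t ≡ 1 (mod 4).
    So t ≡ 1 (mod 4).
    Then x = 30 + 33·1 = 63, valid modulo lcm(33, 4) = 132: x ≡ 63 (mod 132).
  Combine with x ≡ 2 (mod 5); new modulus lcm = 660.
    Write x = 63 + 132·t and substitute into x ≡ 2 (mod 5): 132·t ≡ 2 − 63 = -61 (mod 5).
    Reduce coefficients mod 5: 2·t ≡ 4 (mod 5).
    The inverse of 2 mod 5 is 3 (since 2·3 = 6 = 1·5 + 1), so t ≡ 3·4 = 12 ≡ 2 (mod 5).
    Then x = 63 + 132·2 = 327, valid modulo lcm(132, 5) = 660: x ≡ 327 (mod 660).
Verify against each original: 327 mod 11 = 8, 327 mod 3 = 0, 327 mod 4 = 3, 327 mod 5 = 2.

x ≡ 327 (mod 660).


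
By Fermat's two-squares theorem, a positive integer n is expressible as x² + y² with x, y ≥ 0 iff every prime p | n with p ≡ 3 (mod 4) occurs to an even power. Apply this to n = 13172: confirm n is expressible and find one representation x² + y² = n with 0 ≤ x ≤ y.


Step 1: Factor n = 13172 = 2^2 · 37 · 89.
Step 2: Check the mod-4 condition on each prime factor: 2 = 2 (special); 37 ≡ 1 (mod 4), exponent 1; 89 ≡ 1 (mod 4), exponent 1.
All primes ≡ 3 (mod 4) appear to even exponent (or don't appear), so by the two-squares theorem n IS expressible as a sum of two squares.
Step 3: Build a representation. Group n = k² · m with k = 2 and m = 37 · 89 = 3293 (a product of primes ≡ 1 (mod 4)); a representation of m scales to one of n via (k·x)² + (k·y)² = k²(x² + y²). Each prime p ≡ 1 (mod 4) is itself a sum of two squares; find a² by testing p − a² for a perfect square:
  37: 37 − 1² = 36 = 6² ⇒ 37 = 1² + 6².
  89: 89 − 1² = 88, 89 − 2² = 85, 89 − 3² = 80, 89 − 4² = 73, 89 − 5² = 64 = 8² ⇒ 89 = 5² + 8².
  Combine using the Brahmagupta–Fibonacci identity (a² + b²)(c² + d²) = (ac − bd)² + (ad + bc)² = (ac + bd)² + (ad − bc)²:
  37 · 89 = 3293: from (1² + 6²)(5² + 8²), take (1·5 − 6·8, 1·8 + 6·5) = (5 − 48, 8 + 30) = (-43, 38); dropping signs (only squares matter) gives (43, 38); check 43² + 38² = 1849 + 1444 = 3293 ✓.
  Scale by k = 2: (2·43, 2·38) = (86, 76).
Step 4: Order so x ≤ y and verify: 76² + 86² = 5776 + 7396 = 13172 = n. ✓

n = 13172 = 76² + 86² (one valid representation with x ≤ y).


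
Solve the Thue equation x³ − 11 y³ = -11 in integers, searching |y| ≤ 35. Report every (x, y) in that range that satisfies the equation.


The equation is x³ - 11y³ = -11. For fixed y, x³ = 11·y³ − 11, so a solution requires the RHS to be a perfect cube.
Strategy: iterate y from -35 to 35, compute RHS = 11·y³ − 11, and check whether it is a (positive or negative) perfect cube.
Check small values of y:
  y = 0: RHS = -11 is not a perfect cube.
  y = 1: RHS = 0 = (0)³ ⇒ x = 0 works.
  y = -1: RHS = -22 is not a perfect cube.
  y = 2: RHS = 77 is not a perfect cube.
  y = -2: RHS = -99 is not a perfect cube.
  y = 3: RHS = 286 is not a perfect cube.
  y = -3: RHS = -308 is not a perfect cube.
Continuing the search up to |y| = 35 finds no further solutions beyond those listed.
Collected solutions: (0, 1).

Solutions (with |y| ≤ 35): (0, 1).


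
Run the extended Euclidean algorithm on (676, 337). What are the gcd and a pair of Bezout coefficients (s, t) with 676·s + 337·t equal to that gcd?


Euclidean algorithm on (676, 337) — divide until remainder is 0:
  676 = 2 · 337 + 2
  337 = 168 · 2 + 1
  2 = 2 · 1 + 0
gcd(676, 337) = 1.
Track Bezout coefficients alongside the remainders: start with r₀ = 676 = a·1 + b·0 (s = 1, t = 0) and r₁ = 337 = a·0 + b·1 (s = 0, t = 1); each new remainder r_{k+1} = r_{k-1} − q_k·r_k inherits s_{k+1} = s_{k-1} − q_k·s_k, t_{k+1} = t_{k-1} − q_k·t_k, so r_k = a·s_k + b·t_k at every step:
  q = 2: r = 2, s = 1 − 2·0 = 1, t = 0 − 2·1 = -2  (check: 676·1 + 337·(-2) = 2)
  q = 168: r = 1, s = 0 − 168·1 = -168, t = 1 − 168·(-2) = 337  (check: 676·(-168) + 337·337 = 1)
The row with r = 1 (the gcd) gives the Bezout coefficients s = -168, t = 337.
Result: 676 · (-168) + 337 · (337) = 1.

gcd(676, 337) = 1; s = -168, t = 337 (check: 676·(-168) + 337·337 = 1).


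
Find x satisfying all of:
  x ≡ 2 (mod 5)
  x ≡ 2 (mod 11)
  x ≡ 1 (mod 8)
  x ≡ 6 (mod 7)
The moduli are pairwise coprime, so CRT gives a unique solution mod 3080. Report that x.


Product of moduli M = 5 · 11 · 8 · 7 = 3080.
Merge one congruence at a time:
  Start: x ≡ 2 (mod 5).
  Combine with x ≡ 2 (mod 11); new modulus lcm = 55.
    Write x = 2 + 5·t and substitute into x ≡ 2 (mod 11): 5·t ≡ 2 − 2 = 0 (mod 11).
    The inverse of 5 mod 11 is 9 (since 5·9 = 45 = 4·11 + 1), so t ≡ 9·0 = 0 ≡ 0 (mod 11).
    Then x = 2 + 5·0 = 2, valid modulo lcm(5, 11) = 55: x ≡ 2 (mod 55).
  Combine with x ≡ 1 (mod 8); new modulus lcm = 440.
    Write x = 2 + 55·t and substitute into x ≡ 1 (mod 8): 55·t ≡ 1 − 2 = -1 (mod 8).
    Reduce coefficients mod 8: 7·t ≡ 7 (mod 8).
    The inverse of 7 mod 8 is 7 (since 7·7 = 49 = 6·8 + 1), so t ≡ 7·7 = 49 ≡ 1 (mod 8).
    Then x = 2 + 55·1 = 57, valid modulo lcm(55, 8) = 440: x ≡ 57 (mod 440).
  Combine with x ≡ 6 (mod 7); new modulus lcm = 3080.
    Write x = 57 + 440·t and substitute into x ≡ 6 (mod 7): 440·t ≡ 6 − 57 = -51 (mod 7).
    Reduce coefficients mod 7: 6·t ≡ 5 (mod 7).
    The inverse of 6 mod 7 is 6 (since 6·6 = 36 = 5·7 + 1), so t ≡ 6·5 = 30 ≡ 2 (mod 7).
    Then x = 57 + 440·2 = 937, valid modulo lcm(440, 7) = 3080: x ≡ 937 (mod 3080).
Verify against each original: 937 mod 5 = 2, 937 mod 11 = 2, 937 mod 8 = 1, 937 mod 7 = 6.

x ≡ 937 (mod 3080).


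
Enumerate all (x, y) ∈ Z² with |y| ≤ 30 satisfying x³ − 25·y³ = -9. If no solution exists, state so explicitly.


The equation is x³ - 25y³ = -9. For fixed y, x³ = 25·y³ − 9, so a solution requires the RHS to be a perfect cube.
Strategy: iterate y from -30 to 30, compute RHS = 25·y³ − 9, and check whether it is a (positive or negative) perfect cube.
Check small values of y:
  y = 0: RHS = -9 is not a perfect cube.
  y = 1: RHS = 16 is not a perfect cube.
  y = -1: RHS = -34 is not a perfect cube.
  y = 2: RHS = 191 is not a perfect cube.
  y = -2: RHS = -209 is not a perfect cube.
  y = 3: RHS = 666 is not a perfect cube.
  y = -3: RHS = -684 is not a perfect cube.
Continuing the search up to |y| = 30 finds no solutions either.
No (x, y) in the scanned range satisfies the equation.

No integer solutions with |y| ≤ 30.


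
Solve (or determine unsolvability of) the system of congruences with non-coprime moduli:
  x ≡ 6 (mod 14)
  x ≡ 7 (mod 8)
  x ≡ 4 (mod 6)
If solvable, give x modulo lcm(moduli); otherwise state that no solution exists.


Moduli 14, 8, 6 are not pairwise coprime, so CRT works modulo lcm(m_i) when all pairwise compatibility conditions hold.
Pairwise compatibility: gcd(m_i, m_j) must divide a_i - a_j for every pair.
Merge one congruence at a time:
  Start: x ≡ 6 (mod 14).
  Combine with x ≡ 7 (mod 8): gcd(14, 8) = 2, and 7 - 6 = 1 is NOT divisible by 2.
    ⇒ system is inconsistent (no integer solution).

No solution (the system is inconsistent).


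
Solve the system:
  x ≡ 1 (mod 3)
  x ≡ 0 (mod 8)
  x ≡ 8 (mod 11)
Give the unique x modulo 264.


Moduli 3, 8, 11 are pairwise coprime; by CRT there is a unique solution modulo M = 3 · 8 · 11 = 264.
Solve pairwise, accumulating the modulus:
  Start with x ≡ 1 (mod 3).
  Combine with x ≡ 0 (mod 8): since gcd(3, 8) = 1, we get a unique residue mod 24.
    Write x = 1 + 3·t and substitute into x ≡ 0 (mod 8): 3·t ≡ 0 − 1 = -1 (mod 8).
    Reduce coefficients mod 8: 3·t ≡ 7 (mod 8).
    The inverse of 3 mod 8 is 3 (since 3·3 = 9 = 1·8 + 1), so t ≡ 3·7 = 21 ≡ 5 (mod 8).
    Then x = 1 + 3·5 = 16, valid modulo lcm(3, 8) = 24: x ≡ 16 (mod 24).
  Combine with x ≡ 8 (mod 11): since gcd(24, 11) = 1, we get a unique residue mod 264.
    Write x = 16 + 24·t and substitute into x ≡ 8 (mod 11): 24·t ≡ 8 − 16 = -8 (mod 11).
    Reduce coefficients mod 11: 2·t ≡ 3 (mod 11).
    The inverse of 2 mod 11 is 6 (since 2·6 = 12 = 1·11 + 1), so t ≡ 6·3 = 18 ≡ 7 (mod 11).
    Then x = 16 + 24·7 = 184, valid modulo lcm(24, 11) = 264: x ≡ 184 (mod 264).
Verify: 184 mod 3 = 1 ✓, 184 mod 8 = 0 ✓, 184 mod 11 = 8 ✓.

x ≡ 184 (mod 264).


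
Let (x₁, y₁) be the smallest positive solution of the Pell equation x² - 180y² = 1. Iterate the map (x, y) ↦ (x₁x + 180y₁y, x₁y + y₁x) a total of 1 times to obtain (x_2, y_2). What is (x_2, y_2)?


Step 1: Find the fundamental solution (x₁, y₁) of x² - 180y² = 1.
  Expand √180 as a continued fraction. a₀ = ⌊√180⌋ = 13; iterate m_{k+1} = d_k·a_k − m_k, d_{k+1} = (180 − m_{k+1}²)/d_k, a_{k+1} = ⌊(a₀ + m_{k+1})/d_{k+1}⌋ (starting m₀ = 0, d₀ = 1), with convergents p_k = a_k·p_{k-1} + p_{k-2}, q_k = a_k·q_{k-1} + q_{k-2} (p₋₁ = 1, q₋₁ = 0):
  k = 0: a₀ = 13; p₀/q₀ = 13/1; p₀² − 180·q₀² = 169 − 180 = -11.
  k = 1: m = 13, d = 11, a = ⌊(13 + 13)/11⌋ = 2; p/q = (2·13 + 1)/(2·1 + 0) = 27/2; p² − 180·q² = 729 − 720 = 9.
  k = 2: m = 9, d = 9, a = ⌊(13 + 9)/9⌋ = 2; p/q = (2·27 + 13)/(2·2 + 1) = 67/5; p² − 180·q² = 4489 − 4500 = -11.
  k = 3: m = 9, d = 11, a = ⌊(13 + 9)/11⌋ = 2; p/q = (2·67 + 27)/(2·5 + 2) = 161/12; p² − 180·q² = 25921 − 25920 = 1.
  The first convergent with p² − 180·q² = 1 gives the fundamental solution (x₁, y₁) = (161, 12).
Step 2: Apply the recurrence (x_{n+1}, y_{n+1}) = (x₁x_n + 180y₁y_n, x₁y_n + y₁x_n) repeatedly.
  From (x_1, y_1) = (161, 12): x_2 = 161·161 + 180·12·12 = 51841; y_2 = 161·12 + 12·161 = 3864.
Step 3: Verify x_2² - 180·y_2² = 2687489281 - 2687489280 = 1 (should be 1). ✓

(x_1, y_1) = (161, 12); (x_2, y_2) = (51841, 3864).


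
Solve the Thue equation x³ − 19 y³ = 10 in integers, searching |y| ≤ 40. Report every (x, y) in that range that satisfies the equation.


The equation is x³ - 19y³ = 10. For fixed y, x³ = 19·y³ + 10, so a solution requires the RHS to be a perfect cube.
Strategy: iterate y from -40 to 40, compute RHS = 19·y³ + 10, and check whether it is a (positive or negative) perfect cube.
Check small values of y:
  y = 0: RHS = 10 is not a perfect cube.
  y = 1: RHS = 29 is not a perfect cube.
  y = -1: RHS = -9 is not a perfect cube.
  y = 2: RHS = 162 is not a perfect cube.
  y = -2: RHS = -142 is not a perfect cube.
  y = 3: RHS = 523 is not a perfect cube.
  y = -3: RHS = -503 is not a perfect cube.
Continuing the search up to |y| = 40 finds no solutions either.
No (x, y) in the scanned range satisfies the equation.

No integer solutions with |y| ≤ 40.


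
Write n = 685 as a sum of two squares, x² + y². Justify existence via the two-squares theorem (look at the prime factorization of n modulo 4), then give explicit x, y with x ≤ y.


Step 1: Factor n = 685 = 5 · 137.
Step 2: Check the mod-4 condition on each prime factor: 5 ≡ 1 (mod 4), exponent 1; 137 ≡ 1 (mod 4), exponent 1.
All primes ≡ 3 (mod 4) appear to even exponent (or don't appear), so by the two-squares theorem n IS expressible as a sum of two squares.
Step 3: Build a representation. Here n = 5 · 137 is a product of primes ≡ 1 (mod 4). Each prime p ≡ 1 (mod 4) is itself a sum of two squares; find a² by testing p − a² for a perfect square:
  5: 5 − 1² = 4 = 2² ⇒ 5 = 1² + 2².
  137: 137 − 1² = 136, 137 − 2² = 133, 137 − 3² = 128, 137 − 4² = 121 = 11² ⇒ 137 = 4² + 11².
  Combine using the Brahmagupta–Fibonacci identity (a² + b²)(c² + d²) = (ac − bd)² + (ad + bc)² = (ac + bd)² + (ad − bc)²:
  5 · 137 = 685: from (1² + 2²)(4² + 11²), take (1·4 − 2·11, 1·11 + 2·4) = (4 − 22, 11 + 8) = (-18, 19); dropping signs (only squares matter) gives (18, 19); check 18² + 19² = 324 + 361 = 685 ✓.
Step 4: Order so x ≤ y and verify: 18² + 19² = 324 + 361 = 685 = n. ✓

n = 685 = 18² + 19² (one valid representation with x ≤ y).


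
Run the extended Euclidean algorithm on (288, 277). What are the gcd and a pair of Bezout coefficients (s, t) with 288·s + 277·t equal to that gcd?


Euclidean algorithm on (288, 277) — divide until remainder is 0:
  288 = 1 · 277 + 11
  277 = 25 · 11 + 2
  11 = 5 · 2 + 1
  2 = 2 · 1 + 0
gcd(288, 277) = 1.
Track Bezout coefficients alongside the remainders: start with r₀ = 288 = a·1 + b·0 (s = 1, t = 0) and r₁ = 277 = a·0 + b·1 (s = 0, t = 1); each new remainder r_{k+1} = r_{k-1} − q_k·r_k inherits s_{k+1} = s_{k-1} − q_k·s_k, t_{k+1} = t_{k-1} − q_k·t_k, so r_k = a·s_k + b·t_k at every step:
  q = 1: r = 11, s = 1 − 1·0 = 1, t = 0 − 1·1 = -1  (check: 288·1 + 277·(-1) = 11)
  q = 25: r = 2, s = 0 − 25·1 = -25, t = 1 − 25·(-1) = 26  (check: 288·(-25) + 277·26 = 2)
  q = 5: r = 1, s = 1 − 5·(-25) = 126, t = -1 − 5·26 = -131  (check: 288·126 + 277·(-131) = 1)
The row with r = 1 (the gcd) gives the Bezout coefficients s = 126, t = -131.
Result: 288 · (126) + 277 · (-131) = 1.

gcd(288, 277) = 1; s = 126, t = -131 (check: 288·126 + 277·(-131) = 1).


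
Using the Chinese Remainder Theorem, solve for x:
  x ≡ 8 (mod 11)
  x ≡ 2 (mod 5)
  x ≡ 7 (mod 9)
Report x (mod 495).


Moduli 11, 5, 9 are pairwise coprime; by CRT there is a unique solution modulo M = 11 · 5 · 9 = 495.
Solve pairwise, accumulating the modulus:
  Start with x ≡ 8 (mod 11).
  Combine with x ≡ 2 (mod 5): since gcd(11, 5) = 1, we get a unique residue mod 55.
    Write x = 8 + 11·t and substitute into x ≡ 2 (mod 5): 11·t ≡ 2 − 8 = -6 (mod 5).
    Reduce coefficients mod 5: 1·t ≡ 4 (mod 5).
    So t ≡ 4 (mod 5).
    Then x = 8 + 11·4 = 52, valid modulo lcm(11, 5) = 55: x ≡ 52 (mod 55).
  Combine with x ≡ 7 (mod 9): since gcd(55, 9) = 1, we get a unique residue mod 495.
    Write x = 52 + 55·t and substitute into x ≡ 7 (mod 9): 55·t ≡ 7 − 52 = -45 (mod 9).
    Reduce coefficients mod 9: 1·t ≡ 0 (mod 9).
    So t ≡ 0 (mod 9).
    Then x = 52 + 55·0 = 52, valid modulo lcm(55, 9) = 495: x ≡ 52 (mod 495).
Verify: 52 mod 11 = 8 ✓, 52 mod 5 = 2 ✓, 52 mod 9 = 7 ✓.

x ≡ 52 (mod 495).


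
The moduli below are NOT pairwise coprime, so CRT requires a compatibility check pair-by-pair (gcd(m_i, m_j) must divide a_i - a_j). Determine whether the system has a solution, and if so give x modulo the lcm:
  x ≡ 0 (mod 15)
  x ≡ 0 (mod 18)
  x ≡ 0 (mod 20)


Moduli 15, 18, 20 are not pairwise coprime, so CRT works modulo lcm(m_i) when all pairwise compatibility conditions hold.
Pairwise compatibility: gcd(m_i, m_j) must divide a_i - a_j for every pair.
Merge one congruence at a time:
  Start: x ≡ 0 (mod 15).
  Combine with x ≡ 0 (mod 18): gcd(15, 18) = 3; 0 - 0 = 0, which IS divisible by 3, so compatible.
    Write x = 0 + 15·t and substitute into x ≡ 0 (mod 18): 15·t ≡ 0 − 0 = 0 (mod 18).
    Divide the congruence (and modulus) by g = 3: 5·t ≡ 0 (mod 6).
    The inverse of 5 mod 6 is 5 (since 5·5 = 25 = 4·6 + 1), so t ≡ 5·0 = 0 ≡ 0 (mod 6).
    Then x = 0 + 15·0 = 0, valid modulo lcm(15, 18) = 90: x ≡ 0 (mod 90).
  Combine with x ≡ 0 (mod 20): gcd(90, 20) = 10; 0 - 0 = 0, which IS divisible by 10, so compatible.
    Write x = 0 + 90·t and substitute into x ≡ 0 (mod 20): 90·t ≡ 0 − 0 = 0 (mod 20).
    Divide the congruence (and modulus) by g = 10: 9·t ≡ 0 (mod 2).
    Reduce coefficients mod 2: 1·t ≡ 0 (mod 2).
    So t ≡ 0 (mod 2).
    Then x = 0 + 90·0 = 0, valid modulo lcm(90, 20) = 180: x ≡ 0 (mod 180).
Verify: 0 mod 15 = 0, 0 mod 18 = 0, 0 mod 20 = 0.

x ≡ 0 (mod 180).


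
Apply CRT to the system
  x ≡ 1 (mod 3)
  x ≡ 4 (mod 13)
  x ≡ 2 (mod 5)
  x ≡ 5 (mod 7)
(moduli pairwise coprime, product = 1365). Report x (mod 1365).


Product of moduli M = 3 · 13 · 5 · 7 = 1365.
Merge one congruence at a time:
  Start: x ≡ 1 (mod 3).
  Combine with x ≡ 4 (mod 13); new modulus lcm = 39.
    Write x = 1 + 3·t and substitute into x ≡ 4 (mod 13): 3·t ≡ 4 − 1 = 3 (mod 13).
    The inverse of 3 mod 13 is 9 (since 3·9 = 27 = 2·13 + 1), so t ≡ 9·3 = 27 ≡ 1 (mod 13).
    Then x = 1 + 3·1 = 4, valid modulo lcm(3, 13) = 39: x ≡ 4 (mod 39).
  Combine with x ≡ 2 (mod 5); new modulus lcm = 195.
    Write x = 4 + 39·t and substitute into x ≡ 2 (mod 5): 39·t ≡ 2 − 4 = -2 (mod 5).
    Reduce coefficients mod 5: 4·t ≡ 3 (mod 5).
    The inverse of 4 mod 5 is 4 (since 4·4 = 16 = 3·5 + 1), so t ≡ 4·3 = 12 ≡ 2 (mod 5).
    Then x = 4 + 39·2 = 82, valid modulo lcm(39, 5) = 195: x ≡ 82 (mod 195).
  Combine with x ≡ 5 (mod 7); new modulus lcm = 1365.
    Write x = 82 + 195·t and substitute into x ≡ 5 (mod 7): 195·t ≡ 5 − 82 = -77 (mod 7).
    Reduce coefficients mod 7: 6·t ≡ 0 (mod 7).
    The inverse of 6 mod 7 is 6 (since 6·6 = 36 = 5·7 + 1), so t ≡ 6·0 = 0 ≡ 0 (mod 7).
    Then x = 82 + 195·0 = 82, valid modulo lcm(195, 7) = 1365: x ≡ 82 (mod 1365).
Verify against each original: 82 mod 3 = 1, 82 mod 13 = 4, 82 mod 5 = 2, 82 mod 7 = 5.

x ≡ 82 (mod 1365).


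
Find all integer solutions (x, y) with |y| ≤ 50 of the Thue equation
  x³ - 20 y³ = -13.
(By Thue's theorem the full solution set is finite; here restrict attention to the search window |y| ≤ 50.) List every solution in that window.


The equation is x³ - 20y³ = -13. For fixed y, x³ = 20·y³ − 13, so a solution requires the RHS to be a perfect cube.
Strategy: iterate y from -50 to 50, compute RHS = 20·y³ − 13, and check whether it is a (positive or negative) perfect cube.
Check small values of y:
  y = 0: RHS = -13 is not a perfect cube.
  y = 1: RHS = 7 is not a perfect cube.
  y = -1: RHS = -33 is not a perfect cube.
  y = 2: RHS = 147 is not a perfect cube.
  y = -2: RHS = -173 is not a perfect cube.
  y = 3: RHS = 527 is not a perfect cube.
  y = -3: RHS = -553 is not a perfect cube.
Continuing the search up to |y| = 50 finds no solutions either.
No (x, y) in the scanned range satisfies the equation.

No integer solutions with |y| ≤ 50.


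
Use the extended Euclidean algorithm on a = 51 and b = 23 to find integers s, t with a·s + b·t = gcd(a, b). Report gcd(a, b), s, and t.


Euclidean algorithm on (51, 23) — divide until remainder is 0:
  51 = 2 · 23 + 5
  23 = 4 · 5 + 3
  5 = 1 · 3 + 2
  3 = 1 · 2 + 1
  2 = 2 · 1 + 0
gcd(51, 23) = 1.
Track Bezout coefficients alongside the remainders: start with r₀ = 51 = a·1 + b·0 (s = 1, t = 0) and r₁ = 23 = a·0 + b·1 (s = 0, t = 1); each new remainder r_{k+1} = r_{k-1} − q_k·r_k inherits s_{k+1} = s_{k-1} − q_k·s_k, t_{k+1} = t_{k-1} − q_k·t_k, so r_k = a·s_k + b·t_k at every step:
  q = 2: r = 5, s = 1 − 2·0 = 1, t = 0 − 2·1 = -2  (check: 51·1 + 23·(-2) = 5)
  q = 4: r = 3, s = 0 − 4·1 = -4, t = 1 − 4·(-2) = 9  (check: 51·(-4) + 23·9 = 3)
  q = 1: r = 2, s = 1 − 1·(-4) = 5, t = -2 − 1·9 = -11  (check: 51·5 + 23·(-11) = 2)
  q = 1: r = 1, s = -4 − 1·5 = -9, t = 9 − 1·(-11) = 20  (check: 51·(-9) + 23·20 = 1)
The row with r = 1 (the gcd) gives the Bezout coefficients s = -9, t = 20.
Result: 51 · (-9) + 23 · (20) = 1.

gcd(51, 23) = 1; s = -9, t = 20 (check: 51·(-9) + 23·20 = 1).


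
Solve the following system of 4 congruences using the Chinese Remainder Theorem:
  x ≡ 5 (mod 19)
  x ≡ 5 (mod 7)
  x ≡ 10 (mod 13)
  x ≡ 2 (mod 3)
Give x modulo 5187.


Product of moduli M = 19 · 7 · 13 · 3 = 5187.
Merge one congruence at a time:
  Start: x ≡ 5 (mod 19).
  Combine with x ≡ 5 (mod 7); new modulus lcm = 133.
    Write x = 5 + 19·t and substitute into x ≡ 5 (mod 7): 19·t ≡ 5 − 5 = 0 (mod 7).
    Reduce coefficients mod 7: 5·t ≡ 0 (mod 7).
    The inverse of 5 mod 7 is 3 (since 5·3 = 15 = 2·7 + 1), so t ≡ 3·0 = 0 ≡ 0 (mod 7).
    Then x = 5 + 19·0 = 5, valid modulo lcm(19, 7) = 133: x ≡ 5 (mod 133).
  Combine with x ≡ 10 (mod 13); new modulus lcm = 1729.
    Write x = 5 + 133·t and substitute into x ≡ 10 (mod 13): 133·t ≡ 10 − 5 = 5 (mod 13).
    Reduce coefficients mod 13: 3·t ≡ 5 (mod 13).
    The inverse of 3 mod 13 is 9 (since 3·9 = 27 = 2·13 + 1), so t ≡ 9·5 = 45 ≡ 6 (mod 13).
    Then x = 5 + 133·6 = 803, valid modulo lcm(133, 13) = 1729: x ≡ 803 (mod 1729).
  Combine with x ≡ 2 (mod 3); new modulus lcm = 5187.
    Write x = 803 + 1729·t and substitute into x ≡ 2 (mod 3): 1729·t ≡ 2 − 803 = -801 (mod 3).
    Reduce coefficients mod 3: 1·t ≡ 0 (mod 3).
    So t ≡ 0 (mod 3).
    Then x = 803 + 1729·0 = 803, valid modulo lcm(1729, 3) = 5187: x ≡ 803 (mod 5187).
Verify against each original: 803 mod 19 = 5, 803 mod 7 = 5, 803 mod 13 = 10, 803 mod 3 = 2.

x ≡ 803 (mod 5187).


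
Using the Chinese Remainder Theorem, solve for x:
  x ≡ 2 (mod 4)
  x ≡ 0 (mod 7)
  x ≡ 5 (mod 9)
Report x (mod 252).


Moduli 4, 7, 9 are pairwise coprime; by CRT there is a unique solution modulo M = 4 · 7 · 9 = 252.
Solve pairwise, accumulating the modulus:
  Start with x ≡ 2 (mod 4).
  Combine with x ≡ 0 (mod 7): since gcd(4, 7) = 1, we get a unique residue mod 28.
    Write x = 2 + 4·t and substitute into x ≡ 0 (mod 7): 4·t ≡ 0 − 2 = -2 (mod 7).
    Reduce coefficients mod 7: 4·t ≡ 5 (mod 7).
    The inverse of 4 mod 7 is 2 (since 4·2 = 8 = 1·7 + 1), so t ≡ 2·5 = 10 ≡ 3 (mod 7).
    Then x = 2 + 4·3 = 14, valid modulo lcm(4, 7) = 28: x ≡ 14 (mod 28).
  Combine with x ≡ 5 (mod 9): since gcd(28, 9) = 1, we get a unique residue mod 252.
    Write x = 14 + 28·t and substitute into x ≡ 5 (mod 9): 28·t ≡ 5 − 14 = -9 (mod 9).
    Reduce coefficients mod 9: 1·t ≡ 0 (mod 9).
    So t ≡ 0 (mod 9).
    Then x = 14 + 28·0 = 14, valid modulo lcm(28, 9) = 252: x ≡ 14 (mod 252).
Verify: 14 mod 4 = 2 ✓, 14 mod 7 = 0 ✓, 14 mod 9 = 5 ✓.

x ≡ 14 (mod 252).


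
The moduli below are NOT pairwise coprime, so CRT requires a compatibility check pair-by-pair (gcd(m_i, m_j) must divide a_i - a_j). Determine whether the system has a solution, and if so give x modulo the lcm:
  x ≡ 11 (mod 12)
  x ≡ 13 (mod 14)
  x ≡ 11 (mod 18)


Moduli 12, 14, 18 are not pairwise coprime, so CRT works modulo lcm(m_i) when all pairwise compatibility conditions hold.
Pairwise compatibility: gcd(m_i, m_j) must divide a_i - a_j for every pair.
Merge one congruence at a time:
  Start: x ≡ 11 (mod 12).
  Combine with x ≡ 13 (mod 14): gcd(12, 14) = 2; 13 - 11 = 2, which IS divisible by 2, so compatible.
    Write x = 11 + 12·t and substitute into x ≡ 13 (mod 14): 12·t ≡ 13 − 11 = 2 (mod 14).
    Divide the congruence (and modulus) by g = 2: 6·t ≡ 1 (mod 7).
    The inverse of 6 mod 7 is 6 (since 6·6 = 36 = 5·7 + 1), so t ≡ 6·1 = 6 ≡ 6 (mod 7).
    Then x = 11 + 12·6 = 83, valid modulo lcm(12, 14) = 84: x ≡ 83 (mod 84).
  Combine with x ≡ 11 (mod 18): gcd(84, 18) = 6; 11 - 83 = -72, which IS divisible by 6, so compatible.
    Write x = 83 + 84·t and substitute into x ≡ 11 (mod 18): 84·t ≡ 11 − 83 = -72 (mod 18).
    Divide the congruence (and modulus) by g = 6: 14·t ≡ -12 (mod 3).
    Reduce coefficients mod 3: 2·t ≡ 0 (mod 3).
    The inverse of 2 mod 3 is 2 (since 2·2 = 4 = 1·3 + 1), so t ≡ 2·0 = 0 ≡ 0 (mod 3).
    Then x = 83 + 84·0 = 83, valid modulo lcm(84, 18) = 252: x ≡ 83 (mod 252).
Verify: 83 mod 12 = 11, 83 mod 14 = 13, 83 mod 18 = 11.

x ≡ 83 (mod 252).


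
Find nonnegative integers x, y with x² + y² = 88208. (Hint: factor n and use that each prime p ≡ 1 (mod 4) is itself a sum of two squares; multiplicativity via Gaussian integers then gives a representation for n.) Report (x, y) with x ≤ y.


Step 1: Factor n = 88208 = 2^4 · 37 · 149.
Step 2: Check the mod-4 condition on each prime factor: 2 = 2 (special); 37 ≡ 1 (mod 4), exponent 1; 149 ≡ 1 (mod 4), exponent 1.
All primes ≡ 3 (mod 4) appear to even exponent (or don't appear), so by the two-squares theorem n IS expressible as a sum of two squares.
Step 3: Build a representation. Group n = k² · m with k = 4 and m = 37 · 149 = 5513 (a product of primes ≡ 1 (mod 4)); a representation of m scales to one of n via (k·x)² + (k·y)² = k²(x² + y²). Each prime p ≡ 1 (mod 4) is itself a sum of two squares; find a² by testing p − a² for a perfect square:
  37: 37 − 1² = 36 = 6² ⇒ 37 = 1² + 6².
  149: 149 − 1² = 148, 149 − 2² = 145, 149 − 3² = 140, 149 − 4² = 133, 149 − 5² = 124, 149 − 6² = 113, 149 − 7² = 100 = 10² ⇒ 149 = 7² + 10².
  Combine using the Brahmagupta–Fibonacci identity (a² + b²)(c² + d²) = (ac − bd)² + (ad + bc)² = (ac + bd)² + (ad − bc)²:
  37 · 149 = 5513: from (1² + 6²)(7² + 10²), take (1·7 − 6·10, 1·10 + 6·7) = (7 − 60, 10 + 42) = (-53, 52); dropping signs (only squares matter) gives (53, 52); check 53² + 52² = 2809 + 2704 = 5513 ✓.
  Scale by k = 4: (4·53, 4·52) = (212, 208).
Step 4: Order so x ≤ y and verify: 208² + 212² = 43264 + 44944 = 88208 = n. ✓

n = 88208 = 208² + 212² (one valid representation with x ≤ y).


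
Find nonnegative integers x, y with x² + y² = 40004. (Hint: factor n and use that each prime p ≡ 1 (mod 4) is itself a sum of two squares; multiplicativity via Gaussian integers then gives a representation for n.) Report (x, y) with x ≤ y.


Step 1: Factor n = 40004 = 2^2 · 73 · 137.
Step 2: Check the mod-4 condition on each prime factor: 2 = 2 (special); 73 ≡ 1 (mod 4), exponent 1; 137 ≡ 1 (mod 4), exponent 1.
All primes ≡ 3 (mod 4) appear to even exponent (or don't appear), so by the two-squares theorem n IS expressible as a sum of two squares.
Step 3: Build a representation. Group n = k² · m with k = 2 and m = 73 · 137 = 10001 (a product of primes ≡ 1 (mod 4)); a representation of m scales to one of n via (k·x)² + (k·y)² = k²(x² + y²). Each prime p ≡ 1 (mod 4) is itself a sum of two squares; find a² by testing p − a² for a perfect square:
  73: 73 − 1² = 72, 73 − 2² = 69, 73 − 3² = 64 = 8² ⇒ 73 = 3² + 8².
  137: 137 − 1² = 136, 137 − 2² = 133, 137 − 3² = 128, 137 − 4² = 121 = 11² ⇒ 137 = 4² + 11².
  Combine using the Brahmagupta–Fibonacci identity (a² + b²)(c² + d²) = (ac − bd)² + (ad + bc)² = (ac + bd)² + (ad − bc)²:
  73 · 137 = 10001: from (3² + 8²)(4² + 11²), take (3·4 − 8·11, 3·11 + 8·4) = (12 − 88, 33 + 32) = (-76, 65); dropping signs (only squares matter) gives (76, 65); check 76² + 65² = 5776 + 4225 = 10001 ✓.
  Scale by k = 2: (2·76, 2·65) = (152, 130).
Step 4: Order so x ≤ y and verify: 130² + 152² = 16900 + 23104 = 40004 = n. ✓

n = 40004 = 130² + 152² (one valid representation with x ≤ y).
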